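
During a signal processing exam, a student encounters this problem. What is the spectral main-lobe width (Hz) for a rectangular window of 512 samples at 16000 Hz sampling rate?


Main lobe width for a rectangular window:
Width = 2 * fs / N
      = 2 * 16000 / 512
      = 32000 / 512
      = 62.5 Hz

62.5 Hz


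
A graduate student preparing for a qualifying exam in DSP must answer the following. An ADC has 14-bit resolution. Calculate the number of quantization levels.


Number of quantization levels = 2^N
= 2^14
= 16384

16384


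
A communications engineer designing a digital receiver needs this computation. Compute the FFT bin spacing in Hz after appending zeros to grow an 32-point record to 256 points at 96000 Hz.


Frequency resolution after zero-padding:
N_padded = 32 * 8 = 256
df = fs / N_padded
   = 96000 / 256
   = 375.0 Hz

375.0 Hz


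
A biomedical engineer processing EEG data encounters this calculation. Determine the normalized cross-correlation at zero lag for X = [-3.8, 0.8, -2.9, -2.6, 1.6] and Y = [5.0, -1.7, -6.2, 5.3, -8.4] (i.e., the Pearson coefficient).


Pearson correlation coefficient (population):
r = cov(X,Y) / (std(X) * std(Y))
Mean X = -1.38, Mean Y = -1.2
Cov(X,Y) = -7.576
Std(X) = 2.158147, Std(Y) = 5.617473
r = -0.6249

-0.6249


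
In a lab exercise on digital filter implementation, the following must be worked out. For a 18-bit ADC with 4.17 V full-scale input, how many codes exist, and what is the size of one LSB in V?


Step 1 — number of quantization levels:
L = 2^N = 2^18 = 262144

Step 2 — LSB step size:
delta = Vfs / L
      = 4.17 / 262144
      = 1.591e-05 V

Levels = 262144; step size = 1.591e-05 V


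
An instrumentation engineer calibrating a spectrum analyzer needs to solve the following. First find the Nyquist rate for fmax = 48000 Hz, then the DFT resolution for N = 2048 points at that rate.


Step 1 — Nyquist sampling rate:
fs = 2 * fmax = 2 * 48000 = 96000 Hz

Step 2 — DFT bin spacing:
df = fs / N = 96000 / 2048 = 46.875 Hz

46.875 Hz


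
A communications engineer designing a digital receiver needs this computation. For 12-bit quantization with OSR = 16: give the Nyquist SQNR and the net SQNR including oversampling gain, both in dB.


Step 1 — baseline SQNR at Nyquist:
SQNR_base = 6.02*N + 1.76
          = 6.02*12 + 1.76
          = 74.0 dB

Step 2 — oversampling processing gain:
G = 10*log10(OSR) = 10*log10(16) = 12.04 dB

Step 3 — total:
SQNR_total = 74.0 + 12.04 = 86.04 dB

Base SQNR = 74.0 dB; oversampled SQNR = 86.04 dB


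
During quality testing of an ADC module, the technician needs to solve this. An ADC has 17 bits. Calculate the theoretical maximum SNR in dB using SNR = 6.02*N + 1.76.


Theoretical SNR for a full-scale sinusoid:
SNR = 6.02 * N + 1.76
    = 6.02 * 17 + 1.76
    = 102.34 + 1.76
    = 104.1 dB

104.1 dB


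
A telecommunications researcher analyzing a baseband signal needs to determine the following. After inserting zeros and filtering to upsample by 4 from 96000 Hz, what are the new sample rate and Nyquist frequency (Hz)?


Step 1 — output sample rate after interpolation by L:
fs_out = L * fs_in = 4 * 96000 = 384000 Hz

Step 2 — Nyquist frequency of the output stream:
f_Nyq = fs_out / 2 = 384000 / 2 = 192000.0 Hz

fs_out = 384000 Hz; f_Nyquist = 192000.0 Hz


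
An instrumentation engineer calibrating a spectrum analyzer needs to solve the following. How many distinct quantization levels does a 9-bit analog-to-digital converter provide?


Number of quantization levels = 2^N
= 2^9
= 512

512


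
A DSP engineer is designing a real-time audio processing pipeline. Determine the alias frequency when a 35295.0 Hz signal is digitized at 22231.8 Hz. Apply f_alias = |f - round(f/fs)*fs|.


Compute the nearest integer multiple of fs to the signal:
n = round(35295.0 / 22231.8) = 2
f_alias = |35295.0 - 2 * 22231.8|
        = |35295.0 - 44463.6|
        = 9168.6 Hz

9168.6


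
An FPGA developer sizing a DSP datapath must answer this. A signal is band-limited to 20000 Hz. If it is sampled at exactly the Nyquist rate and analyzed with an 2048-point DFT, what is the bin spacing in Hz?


Step 1 — Nyquist sampling rate:
fs = 2 * fmax = 2 * 20000 = 40000 Hz

Step 2 — DFT bin spacing:
df = fs / N = 40000 / 2048 = 19.5312 Hz

19.5312 Hz


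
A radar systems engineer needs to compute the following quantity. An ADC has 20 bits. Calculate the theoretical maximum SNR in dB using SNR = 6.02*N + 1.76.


Theoretical SNR for a full-scale sinusoid:
SNR = 6.02 * N + 1.76
    = 6.02 * 20 + 1.76
    = 120.4 + 1.76
    = 122.16 dB

122.16 dB


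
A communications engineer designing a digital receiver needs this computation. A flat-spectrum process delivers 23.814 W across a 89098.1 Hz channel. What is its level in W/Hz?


Power spectral density:
PSD = P / BW
    = 23.814 / 89098.1
    = 0.00026728 W/Hz

0.00026728 W/Hz


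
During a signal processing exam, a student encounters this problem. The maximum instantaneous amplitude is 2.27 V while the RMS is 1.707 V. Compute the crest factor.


Crest factor is the ratio of peak to RMS:
CF = V_peak / V_rms
   = 2.27 / 1.707
   = 1.3298

1.3298


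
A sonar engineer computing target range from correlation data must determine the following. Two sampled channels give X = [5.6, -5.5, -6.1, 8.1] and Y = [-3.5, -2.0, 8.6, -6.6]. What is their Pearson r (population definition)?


Pearson correlation coefficient (population):
r = cov(X,Y) / (std(X) * std(Y))
Mean X = 0.525, Mean Y = -0.875
Cov(X,Y) = -28.170625
Std(X) = 6.389982, Std(Y) = 5.716369
r = -0.7712

-0.7712


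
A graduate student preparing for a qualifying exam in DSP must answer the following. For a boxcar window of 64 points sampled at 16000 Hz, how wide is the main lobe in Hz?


Main lobe width for a rectangular window:
Width = 2 * fs / N
      = 2 * 16000 / 64
      = 32000 / 64
      = 500.0 Hz

500.0 Hz


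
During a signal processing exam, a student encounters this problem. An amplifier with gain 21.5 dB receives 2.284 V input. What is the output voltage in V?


Output voltage from dB gain:
V_out = V_in * 10^(gain_dB / 20)
      = 2.284 * 10^(21.5 / 20)
      = 2.284 * 11.885022
      = 27.1454 V

27.1454 V


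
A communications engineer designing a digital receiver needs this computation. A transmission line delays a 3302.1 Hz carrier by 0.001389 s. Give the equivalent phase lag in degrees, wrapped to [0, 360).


Phase shift from frequency and time delay:
phi = 360 * f * t_delay
    = 360 * 3302.1 * 0.001389
    = 1651.18 degrees
    mod 360 = 211.18 degrees

211.18 degrees


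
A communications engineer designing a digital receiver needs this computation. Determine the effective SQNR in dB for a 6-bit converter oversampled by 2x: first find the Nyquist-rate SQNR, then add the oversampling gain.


Step 1 — baseline SQNR at Nyquist:
SQNR_base = 6.02*N + 1.76
          = 6.02*6 + 1.76
          = 37.88 dB

Step 2 — oversampling processing gain:
G = 10*log10(OSR) = 10*log10(2) = 3.01 dB

Step 3 — total:
SQNR_total = 37.88 + 3.01 = 40.89 dB

Base SQNR = 37.88 dB; oversampled SQNR = 40.89 dB


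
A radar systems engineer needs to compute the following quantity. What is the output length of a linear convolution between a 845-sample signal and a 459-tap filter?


Linear convolution output length:
L = N + M - 1
  = 845 + 459 - 1
  = 1303 samples

1303


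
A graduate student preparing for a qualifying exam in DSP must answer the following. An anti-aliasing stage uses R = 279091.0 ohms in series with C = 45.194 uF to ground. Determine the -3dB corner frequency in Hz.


Cutoff frequency of a first-order RC filter:
fc = 1 / (2 * pi * R * C)
C = 45.194 uF = 4.5194e-05 F
fc = 1 / (2 * pi * 279091.0 * 4.5194e-05)
   = 1 / 79.251315786762
   = 0.012618 Hz

0.012618 Hz


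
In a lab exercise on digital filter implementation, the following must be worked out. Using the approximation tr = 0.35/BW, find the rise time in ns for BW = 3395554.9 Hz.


Rise time from bandwidth relationship:
tr = 0.35 / BW
   = 0.35 / 3395554.9
   = 1.030759361e-07 s
   = 103.0759 ns

103.0759 ns


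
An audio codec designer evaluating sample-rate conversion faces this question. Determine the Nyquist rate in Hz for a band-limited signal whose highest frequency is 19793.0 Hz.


The Nyquist rate is twice the maximum frequency component.
fs_min = 2 * fmax
      = 2 * 19793.0
      = 39586.0 Hz

39586.0


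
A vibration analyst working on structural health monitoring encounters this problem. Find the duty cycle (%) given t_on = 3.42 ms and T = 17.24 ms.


Duty cycle as a percentage:
DC = (t_on / T) * 100
   = (3.42 / 17.24) * 100
   = 0.198376 * 100
   = 19.84 %

19.84 %


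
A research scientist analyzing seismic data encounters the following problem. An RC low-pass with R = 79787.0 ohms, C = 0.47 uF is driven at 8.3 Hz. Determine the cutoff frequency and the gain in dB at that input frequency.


Step 1 — cutoff frequency:
fc = 1 / (2*pi*R*C)
C = 0.47 uF = 4.7e-07 F
fc = 1 / (2*pi*79787.0*4.7e-07)
   = 4.24414 Hz

Step 2 — magnitude at f = 8.3 Hz:
|H(f)| = 1 / sqrt(1 + (f/fc)^2)
f/fc = 8.3 / 4.24414 = 1.955638
|H| = 1 / sqrt(1 + 3.82452) = 0.4552741
|H|_dB = 20*log10(0.4552741) = -6.83 dB

fc = 4.24414 Hz; |H(8.3 Hz)| = -6.83 dB


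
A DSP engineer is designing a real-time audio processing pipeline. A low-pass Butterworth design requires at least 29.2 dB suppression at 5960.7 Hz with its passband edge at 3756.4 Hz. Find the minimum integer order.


Butterworth filter order formula:
n = log10(10^(A/10) - 1) / (2 * log10(f_stop/f_pass))
10^(29.2/10) - 1 = 830.7638
f_stop/f_pass = 5960.7 / 3756.4 = 1.5868
n = 7.2796 -> ceil = 8

8


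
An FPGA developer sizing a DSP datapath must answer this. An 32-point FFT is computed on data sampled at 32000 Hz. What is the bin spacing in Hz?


DFT frequency resolution:
df = fs / N
   = 32000 / 32
   = 1000.0 Hz

1000.0 Hz


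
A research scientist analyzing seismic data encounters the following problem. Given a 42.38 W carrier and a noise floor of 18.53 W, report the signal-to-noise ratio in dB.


SNR in decibels:
SNR = 10 * log10(Ps / Pn)
    = 10 * log10(42.38 / 18.53)
    = 10 * log10(2.2871)
    = 10 * 0.3593
    = 3.59 dB

3.59 dB


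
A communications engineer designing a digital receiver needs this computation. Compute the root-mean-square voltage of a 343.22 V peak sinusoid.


RMS voltage for a sinusoidal waveform:
V_rms = V_peak / sqrt(2)
      = 343.22 / 1.414214
      = 242.693 V

242.693 V


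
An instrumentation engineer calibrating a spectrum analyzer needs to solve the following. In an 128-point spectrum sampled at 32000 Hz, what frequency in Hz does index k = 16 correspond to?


Frequency of DFT bin k:
f_k = k * fs / N
    = 16 * 32000 / 128
    = 512000 / 128
    = 4000.0 Hz

4000.0 Hz


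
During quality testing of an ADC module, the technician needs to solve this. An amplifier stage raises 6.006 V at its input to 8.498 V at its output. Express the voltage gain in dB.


Voltage gain in dB:
G = 20 * log10(Vout / Vin)
  = 20 * log10(8.498 / 6.006)
  = 20 * log10(1.414918)
  = 20 * 0.150731
  = 3.01 dB

3.01 dB


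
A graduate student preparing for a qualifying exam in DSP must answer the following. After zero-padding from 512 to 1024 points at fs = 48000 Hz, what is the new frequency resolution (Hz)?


Frequency resolution after zero-padding:
N_padded = 512 * 2 = 1024
df = fs / N_padded
   = 48000 / 1024
   = 46.875 Hz

46.875 Hz


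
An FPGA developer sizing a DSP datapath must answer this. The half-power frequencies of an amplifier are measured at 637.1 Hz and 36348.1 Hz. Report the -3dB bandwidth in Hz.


Bandwidth is the difference of -3dB frequencies:
BW = f_high - f_low
   = 36348.1 - 637.1
   = 35711.0 Hz

35711.0 Hz


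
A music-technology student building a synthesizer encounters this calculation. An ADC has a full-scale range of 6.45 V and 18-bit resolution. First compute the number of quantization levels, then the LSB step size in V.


Step 1 — number of quantization levels:
L = 2^N = 2^18 = 262144

Step 2 — LSB step size:
delta = Vfs / L
      = 6.45 / 262144
      = 2.46e-05 V

Levels = 262144; step size = 2.46e-05 V


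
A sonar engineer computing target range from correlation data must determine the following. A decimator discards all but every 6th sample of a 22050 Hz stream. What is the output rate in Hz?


Decimation reduces the sample rate:
fs_out = fs_in / M
       = 22050 / 6
       = 3675.0 Hz

3675.0 Hz


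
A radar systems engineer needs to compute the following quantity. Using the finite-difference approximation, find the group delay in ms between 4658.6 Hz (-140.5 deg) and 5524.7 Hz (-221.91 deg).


Group delay from phase difference:
tau = -d(phi)/d(omega)
d(phi) = -81.41 deg = -1.420873 rad
d(omega) = 2*pi*(5524.7 - 4658.6) = 5441.8668 rad/s
tau = -(-1.420873) / 5441.8668
    = 0.2611 ms

0.2611 ms


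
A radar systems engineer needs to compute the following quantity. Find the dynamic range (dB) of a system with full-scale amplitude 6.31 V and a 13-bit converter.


Dynamic range from full-scale to LSB:
V_min = V_max / 2^bits = 6.31 / 2^13
DR = 20 * log10(V_max / V_min)
   = 20 * log10(2^13)
   = 20 * 13 * log10(2)
   = 78.27 dB

78.27 dB


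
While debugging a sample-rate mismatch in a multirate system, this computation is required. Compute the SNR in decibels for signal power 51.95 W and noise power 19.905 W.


SNR in decibels:
SNR = 10 * log10(Ps / Pn)
    = 10 * log10(51.95 / 19.905)
    = 10 * log10(2.6099)
    = 10 * 0.4166
    = 4.17 dB

4.17 dB


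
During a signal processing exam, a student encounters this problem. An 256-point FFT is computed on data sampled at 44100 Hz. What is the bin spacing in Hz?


DFT frequency resolution:
df = fs / N
   = 44100 / 256
   = 172.2656 Hz

172.2656 Hz


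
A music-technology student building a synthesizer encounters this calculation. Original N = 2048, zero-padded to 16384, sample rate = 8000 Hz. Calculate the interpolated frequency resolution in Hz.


Frequency resolution after zero-padding:
N_padded = 2048 * 8 = 16384
df = fs / N_padded
   = 8000 / 16384
   = 0.4883 Hz

0.4883 Hz


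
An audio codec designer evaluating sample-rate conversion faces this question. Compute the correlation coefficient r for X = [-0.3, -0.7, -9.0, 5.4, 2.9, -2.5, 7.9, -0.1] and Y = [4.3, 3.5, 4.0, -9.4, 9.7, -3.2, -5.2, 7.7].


Pearson correlation coefficient (population):
r = cov(X,Y) / (std(X) * std(Y))
Mean X = 0.45, Mean Y = 1.425
Cov(X,Y) = -12.66875
Std(X) = 4.824417, Std(Y) = 6.220078
r = -0.4222

-0.4222


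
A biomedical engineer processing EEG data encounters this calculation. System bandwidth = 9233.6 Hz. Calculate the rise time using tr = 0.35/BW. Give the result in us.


Rise time from bandwidth relationship:
tr = 0.35 / BW
   = 0.35 / 9233.6
   = 3.790504245e-05 s
   = 37.905 us

37.905 us


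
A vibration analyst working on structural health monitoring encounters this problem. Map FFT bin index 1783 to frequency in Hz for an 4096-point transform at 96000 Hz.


Frequency of DFT bin k:
f_k = k * fs / N
    = 1783 * 96000 / 4096
    = 171168000 / 4096
    = 41789.062 Hz

41789.062 Hz


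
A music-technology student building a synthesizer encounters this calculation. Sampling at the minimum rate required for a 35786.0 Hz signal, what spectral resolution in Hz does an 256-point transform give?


Step 1 — Nyquist sampling rate:
fs = 2 * fmax = 2 * 35786.0 = 71572.0 Hz

Step 2 — DFT bin spacing:
df = fs / N = 71572.0 / 256 = 279.5781 Hz

279.5781 Hz


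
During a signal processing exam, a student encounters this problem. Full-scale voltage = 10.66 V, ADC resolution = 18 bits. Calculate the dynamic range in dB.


Dynamic range from full-scale to LSB:
V_min = V_max / 2^bits = 10.66 / 2^18
DR = 20 * log10(V_max / V_min)
   = 20 * log10(2^18)
   = 20 * 18 * log10(2)
   = 108.37 dB

108.37 dB


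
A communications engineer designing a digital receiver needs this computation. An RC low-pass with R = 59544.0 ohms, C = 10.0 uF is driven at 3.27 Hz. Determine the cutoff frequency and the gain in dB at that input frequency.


Step 1 — cutoff frequency:
fc = 1 / (2*pi*R*C)
C = 10.0 uF = 1e-05 F
fc = 1 / (2*pi*59544.0*1e-05)
   = 0.26729 Hz

Step 2 — magnitude at f = 3.27 Hz:
|H(f)| = 1 / sqrt(1 + (f/fc)^2)
f/fc = 3.27 / 0.26729 = 12.233903
|H| = 1 / sqrt(1 + 149.668383) = 0.0814684
|H|_dB = 20*log10(0.0814684) = -21.78 dB

fc = 0.26729 Hz; |H(3.27 Hz)| = -21.78 dB


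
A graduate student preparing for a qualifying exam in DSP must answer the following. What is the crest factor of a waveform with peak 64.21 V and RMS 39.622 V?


Crest factor is the ratio of peak to RMS:
CF = V_peak / V_rms
   = 64.21 / 39.622
   = 1.6206

1.6206


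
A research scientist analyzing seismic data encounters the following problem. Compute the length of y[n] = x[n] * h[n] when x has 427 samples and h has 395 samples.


Linear convolution output length:
L = N + M - 1
  = 427 + 395 - 1
  = 821 samples

821


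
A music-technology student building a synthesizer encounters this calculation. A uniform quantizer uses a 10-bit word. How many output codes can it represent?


Number of quantization levels = 2^N
= 2^10
= 1024

1024


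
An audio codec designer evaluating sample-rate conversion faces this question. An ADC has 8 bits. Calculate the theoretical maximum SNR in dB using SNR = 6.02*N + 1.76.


Theoretical SNR for a full-scale sinusoid:
SNR = 6.02 * N + 1.76
    = 6.02 * 8 + 1.76
    = 48.16 + 1.76
    = 49.92 dB

49.92 dB


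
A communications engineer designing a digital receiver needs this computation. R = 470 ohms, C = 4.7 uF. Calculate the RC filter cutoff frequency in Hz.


Cutoff frequency of a first-order RC filter:
fc = 1 / (2 * pi * R * C)
C = 4.7 uF = 4.7e-06 F
fc = 1 / (2 * pi * 470 * 4.7e-06)
   = 1 / 0.01387955634356
   = 72.048412 Hz

72.048412 Hz


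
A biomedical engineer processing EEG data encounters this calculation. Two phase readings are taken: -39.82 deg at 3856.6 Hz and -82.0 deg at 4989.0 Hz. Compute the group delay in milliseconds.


Group delay from phase difference:
tau = -d(phi)/d(omega)
d(phi) = -42.18 deg = -0.73618 rad
d(omega) = 2*pi*(4989.0 - 3856.6) = 7115.079 rad/s
tau = -(-0.73618) / 7115.079
    = 0.1035 ms

0.1035 ms


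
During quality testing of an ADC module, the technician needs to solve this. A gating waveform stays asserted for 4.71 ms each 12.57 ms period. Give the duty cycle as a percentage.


Duty cycle as a percentage:
DC = (t_on / T) * 100
   = (4.71 / 12.57) * 100
   = 0.374702 * 100
   = 37.47 %

37.47 %


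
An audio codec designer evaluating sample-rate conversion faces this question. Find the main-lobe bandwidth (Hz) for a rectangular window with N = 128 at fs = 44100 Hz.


Main lobe width for a rectangular window:
Width = 2 * fs / N
      = 2 * 44100 / 128
      = 88200 / 128
      = 689.062 Hz

689.062 Hz


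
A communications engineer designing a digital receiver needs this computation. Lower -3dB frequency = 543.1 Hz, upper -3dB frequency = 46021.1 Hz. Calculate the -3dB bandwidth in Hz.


Bandwidth is the difference of -3dB frequencies:
BW = f_high - f_low
   = 46021.1 - 543.1
   = 45478.0 Hz

45478.0 Hz


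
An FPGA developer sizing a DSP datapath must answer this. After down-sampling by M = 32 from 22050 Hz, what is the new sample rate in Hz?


Decimation reduces the sample rate:
fs_out = fs_in / M
       = 22050 / 32
       = 689.0625 Hz

689.0625 Hz


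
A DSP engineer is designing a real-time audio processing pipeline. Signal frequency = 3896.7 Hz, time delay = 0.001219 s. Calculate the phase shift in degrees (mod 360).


Phase shift from frequency and time delay:
phi = 360 * f * t_delay
    = 360 * 3896.7 * 0.001219
    = 1710.03 degrees
    mod 360 = 270.03 degrees

270.03 degrees


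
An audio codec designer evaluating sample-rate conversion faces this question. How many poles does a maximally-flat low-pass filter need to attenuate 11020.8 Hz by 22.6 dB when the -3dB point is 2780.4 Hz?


Butterworth filter order formula:
n = log10(10^(A/10) - 1) / (2 * log10(f_stop/f_pass))
10^(22.6/10) - 1 = 180.9701
f_stop/f_pass = 11020.8 / 2780.4 = 3.9637
n = 1.8873 -> ceil = 2

2


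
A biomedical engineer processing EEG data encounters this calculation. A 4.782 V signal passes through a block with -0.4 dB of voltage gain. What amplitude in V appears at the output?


Output voltage from dB gain:
V_out = V_in * 10^(gain_dB / 20)
      = 4.782 * 10^(-0.4 / 20)
      = 4.782 * 0.954993
      = 4.5668 V

4.5668 V


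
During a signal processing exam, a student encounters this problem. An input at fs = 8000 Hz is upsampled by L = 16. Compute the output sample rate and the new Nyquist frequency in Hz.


Step 1 — output sample rate after interpolation by L:
fs_out = L * fs_in = 16 * 8000 = 128000 Hz

Step 2 — Nyquist frequency of the output stream:
f_Nyq = fs_out / 2 = 128000 / 2 = 64000.0 Hz

fs_out = 128000 Hz; f_Nyquist = 64000.0 Hz


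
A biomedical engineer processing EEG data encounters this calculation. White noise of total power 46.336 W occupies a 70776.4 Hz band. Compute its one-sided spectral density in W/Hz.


Power spectral density:
PSD = P / BW
    = 46.336 / 70776.4
    = 0.00065468 W/Hz

0.00065468 W/Hz


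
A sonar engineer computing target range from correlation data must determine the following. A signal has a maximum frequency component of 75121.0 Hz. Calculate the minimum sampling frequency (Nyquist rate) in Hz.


The Nyquist rate is twice the maximum frequency component.
fs_min = 2 * fmax
      = 2 * 75121.0
      = 150242.0 Hz

150242.0


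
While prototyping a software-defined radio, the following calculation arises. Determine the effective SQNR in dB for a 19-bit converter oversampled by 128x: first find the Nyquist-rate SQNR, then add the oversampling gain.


Step 1 — baseline SQNR at Nyquist:
SQNR_base = 6.02*N + 1.76
          = 6.02*19 + 1.76
          = 116.14 dB

Step 2 — oversampling processing gain:
G = 10*log10(OSR) = 10*log10(128) = 21.07 dB

Step 3 — total:
SQNR_total = 116.14 + 21.07 = 137.21 dB

Base SQNR = 116.14 dB; oversampled SQNR = 137.21 dB


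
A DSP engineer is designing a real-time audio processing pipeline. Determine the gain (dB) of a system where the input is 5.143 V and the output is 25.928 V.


Voltage gain in dB:
G = 20 * log10(Vout / Vin)
  = 20 * log10(25.928 / 5.143)
  = 20 * log10(5.041416)
  = 20 * 0.702552
  = 14.05 dB

14.05 dB


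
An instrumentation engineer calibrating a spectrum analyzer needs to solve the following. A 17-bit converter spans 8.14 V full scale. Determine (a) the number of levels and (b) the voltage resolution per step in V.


Step 1 — number of quantization levels:
L = 2^N = 2^17 = 131072

Step 2 — LSB step size:
delta = Vfs / L
      = 8.14 / 131072
      = 6.21e-05 V

Levels = 131072; step size = 6.21e-05 V


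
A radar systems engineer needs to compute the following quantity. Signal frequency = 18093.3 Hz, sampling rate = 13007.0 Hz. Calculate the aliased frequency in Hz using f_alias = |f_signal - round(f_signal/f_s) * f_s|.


Compute the nearest integer multiple of fs to the signal:
n = round(18093.3 / 13007.0) = 1
f_alias = |18093.3 - 1 * 13007.0|
        = |18093.3 - 13007.0|
        = 5086.3 Hz

5086.3


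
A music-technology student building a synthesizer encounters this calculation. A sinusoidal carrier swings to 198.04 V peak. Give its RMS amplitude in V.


RMS voltage for a sinusoidal waveform:
V_rms = V_peak / sqrt(2)
      = 198.04 / 1.414214
      = 140.035 V

140.035 V


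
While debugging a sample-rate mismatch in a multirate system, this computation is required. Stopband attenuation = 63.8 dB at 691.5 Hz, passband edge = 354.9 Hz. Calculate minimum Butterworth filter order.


Butterworth filter order formula:
n = log10(10^(A/10) - 1) / (2 * log10(f_stop/f_pass))
10^(63.8/10) - 1 = 2398831.919
f_stop/f_pass = 691.5 / 354.9 = 1.9484
n = 11.0119 -> ceil = 12

12


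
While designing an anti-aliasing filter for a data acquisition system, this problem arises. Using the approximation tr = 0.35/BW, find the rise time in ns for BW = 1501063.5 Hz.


Rise time from bandwidth relationship:
tr = 0.35 / BW
   = 0.35 / 1501063.5
   = 2.331680172e-07 s
   = 233.168 ns

233.168 ns


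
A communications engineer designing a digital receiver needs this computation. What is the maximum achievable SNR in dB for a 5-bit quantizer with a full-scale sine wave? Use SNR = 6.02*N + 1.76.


Theoretical SNR for a full-scale sinusoid:
SNR = 6.02 * N + 1.76
    = 6.02 * 5 + 1.76
    = 30.1 + 1.76
    = 31.86 dB

31.86 dB


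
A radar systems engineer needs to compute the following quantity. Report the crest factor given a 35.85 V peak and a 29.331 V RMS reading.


Crest factor is the ratio of peak to RMS:
CF = V_peak / V_rms
   = 35.85 / 29.331
   = 1.2223

1.2223


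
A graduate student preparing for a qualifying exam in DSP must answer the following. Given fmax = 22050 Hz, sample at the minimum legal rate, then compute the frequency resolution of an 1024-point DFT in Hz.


Step 1 — Nyquist sampling rate:
fs = 2 * fmax = 2 * 22050 = 44100 Hz

Step 2 — DFT bin spacing:
df = fs / N = 44100 / 1024 = 43.0664 Hz

43.0664 Hz


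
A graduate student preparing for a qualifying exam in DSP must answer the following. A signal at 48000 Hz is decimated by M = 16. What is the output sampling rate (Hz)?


Decimation reduces the sample rate:
fs_out = fs_in / M
       = 48000 / 16
       = 3000.0 Hz

3000.0 Hz


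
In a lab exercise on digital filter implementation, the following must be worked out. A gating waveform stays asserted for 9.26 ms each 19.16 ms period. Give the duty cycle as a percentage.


Duty cycle as a percentage:
DC = (t_on / T) * 100
   = (9.26 / 19.16) * 100
   = 0.483299 * 100
   = 48.33 %

48.33 %


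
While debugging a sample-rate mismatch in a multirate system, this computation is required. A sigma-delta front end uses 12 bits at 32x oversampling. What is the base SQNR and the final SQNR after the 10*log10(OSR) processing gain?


Step 1 — baseline SQNR at Nyquist:
SQNR_base = 6.02*N + 1.76
          = 6.02*12 + 1.76
          = 74.0 dB

Step 2 — oversampling processing gain:
G = 10*log10(OSR) = 10*log10(32) = 15.05 dB

Step 3 — total:
SQNR_total = 74.0 + 15.05 = 89.05 dB

Base SQNR = 74.0 dB; oversampled SQNR = 89.05 dB


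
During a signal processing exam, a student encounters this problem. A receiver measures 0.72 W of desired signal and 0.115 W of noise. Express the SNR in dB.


SNR in decibels:
SNR = 10 * log10(Ps / Pn)
    = 10 * log10(0.72 / 0.115)
    = 10 * log10(6.2609)
    = 10 * 0.7966
    = 7.97 dB

7.97 dB


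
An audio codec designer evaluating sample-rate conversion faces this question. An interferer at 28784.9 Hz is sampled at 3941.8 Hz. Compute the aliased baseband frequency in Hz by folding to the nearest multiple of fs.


Compute the nearest integer multiple of fs to the signal:
n = round(28784.9 / 3941.8) = 7
f_alias = |28784.9 - 7 * 3941.8|
        = |28784.9 - 27592.6|
        = 1192.3 Hz

1192.3


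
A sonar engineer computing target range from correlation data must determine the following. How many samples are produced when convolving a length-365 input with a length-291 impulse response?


Linear convolution output length:
L = N + M - 1
  = 365 + 291 - 1
  = 655 samples

655


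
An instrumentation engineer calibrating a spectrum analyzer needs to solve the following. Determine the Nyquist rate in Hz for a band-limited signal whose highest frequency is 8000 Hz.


The Nyquist rate is twice the maximum frequency component.
fs_min = 2 * fmax
      = 2 * 8000
      = 16000 Hz

16000


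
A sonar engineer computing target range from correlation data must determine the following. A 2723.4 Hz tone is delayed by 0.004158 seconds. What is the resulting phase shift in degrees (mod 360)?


Phase shift from frequency and time delay:
phi = 360 * f * t_delay
    = 360 * 2723.4 * 0.004158
    = 4076.6 degrees
    mod 360 = 116.6 degrees

116.6 degrees


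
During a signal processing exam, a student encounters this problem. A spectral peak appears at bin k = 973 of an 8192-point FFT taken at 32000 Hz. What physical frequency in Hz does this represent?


Frequency of DFT bin k:
f_k = k * fs / N
    = 973 * 32000 / 8192
    = 31136000 / 8192
    = 3800.781 Hz

3800.781 Hz


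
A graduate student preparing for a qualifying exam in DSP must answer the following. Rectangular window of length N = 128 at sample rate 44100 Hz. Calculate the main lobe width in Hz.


Main lobe width for a rectangular window:
Width = 2 * fs / N
      = 2 * 44100 / 128
      = 88200 / 128
      = 689.062 Hz

689.062 Hz


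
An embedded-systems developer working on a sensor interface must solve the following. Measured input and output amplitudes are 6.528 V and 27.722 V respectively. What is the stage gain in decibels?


Voltage gain in dB:
G = 20 * log10(Vout / Vin)
  = 20 * log10(27.722 / 6.528)
  = 20 * log10(4.24663)
  = 20 * 0.628044
  = 12.56 dB

12.56 dB


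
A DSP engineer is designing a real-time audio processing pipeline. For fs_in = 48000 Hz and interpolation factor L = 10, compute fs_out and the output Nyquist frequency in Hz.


Step 1 — output sample rate after interpolation by L:
fs_out = L * fs_in = 10 * 48000 = 480000 Hz

Step 2 — Nyquist frequency of the output stream:
f_Nyq = fs_out / 2 = 480000 / 2 = 240000.0 Hz

fs_out = 480000 Hz; f_Nyquist = 240000.0 Hz


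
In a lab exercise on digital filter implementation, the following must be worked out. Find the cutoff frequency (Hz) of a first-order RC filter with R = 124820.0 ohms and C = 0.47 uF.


Cutoff frequency of a first-order RC filter:
fc = 1 / (2 * pi * R * C)
C = 0.47 uF = 4.7e-07 F
fc = 1 / (2 * pi * 124820.0 * 4.7e-07)
   = 1 / 0.36860557931981
   = 2.712927 Hz

2.712927 Hz


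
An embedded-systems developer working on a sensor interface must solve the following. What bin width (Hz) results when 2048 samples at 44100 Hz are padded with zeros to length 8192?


Frequency resolution after zero-padding:
N_padded = 2048 * 4 = 8192
df = fs / N_padded
   = 44100 / 8192
   = 5.3833 Hz

5.3833 Hz


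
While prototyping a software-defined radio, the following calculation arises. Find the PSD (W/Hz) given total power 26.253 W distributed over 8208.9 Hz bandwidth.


Power spectral density:
PSD = P / BW
    = 26.253 / 8208.9
    = 0.00319811 W/Hz

0.00319811 W/Hz


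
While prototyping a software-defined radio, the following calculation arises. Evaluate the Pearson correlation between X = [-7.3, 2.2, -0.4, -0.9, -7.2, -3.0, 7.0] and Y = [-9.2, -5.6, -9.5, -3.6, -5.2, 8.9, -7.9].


Pearson correlation coefficient (population):
r = cov(X,Y) / (std(X) * std(Y))
Mean X = -1.3714, Mean Y = -4.5857
Cov(X,Y) = -3.814694
Std(X) = 4.717358, Std(Y) = 5.863551
r = -0.1379

-0.1379


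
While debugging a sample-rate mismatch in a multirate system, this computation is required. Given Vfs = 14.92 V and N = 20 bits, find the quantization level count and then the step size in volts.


Step 1 — number of quantization levels:
L = 2^N = 2^20 = 1048576

Step 2 — LSB step size:
delta = Vfs / L
      = 14.92 / 1048576
      = 1.423e-05 V

Levels = 1048576; step size = 1.423e-05 V


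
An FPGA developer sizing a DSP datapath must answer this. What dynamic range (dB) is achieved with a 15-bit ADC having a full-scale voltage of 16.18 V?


Dynamic range from full-scale to LSB:
V_min = V_max / 2^bits = 16.18 / 2^15
DR = 20 * log10(V_max / V_min)
   = 20 * log10(2^15)
   = 20 * 15 * log10(2)
   = 90.31 dB

90.31 dB


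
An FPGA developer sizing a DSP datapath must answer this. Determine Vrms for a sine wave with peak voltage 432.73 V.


RMS voltage for a sinusoidal waveform:
V_rms = V_peak / sqrt(2)
      = 432.73 / 1.414214
      = 305.986 V

305.986 V


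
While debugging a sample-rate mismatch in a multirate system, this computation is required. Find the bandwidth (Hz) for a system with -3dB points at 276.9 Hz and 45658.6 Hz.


Bandwidth is the difference of -3dB frequencies:
BW = f_high - f_low
   = 45658.6 - 276.9
   = 45381.7 Hz

45381.7 Hz


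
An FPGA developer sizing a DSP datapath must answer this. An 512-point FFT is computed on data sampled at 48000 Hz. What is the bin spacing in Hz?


DFT frequency resolution:
df = fs / N
   = 48000 / 512
   = 93.75 Hz

93.75 Hz


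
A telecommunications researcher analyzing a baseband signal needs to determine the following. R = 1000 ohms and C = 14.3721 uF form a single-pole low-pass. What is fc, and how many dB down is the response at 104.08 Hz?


Step 1 — cutoff frequency:
fc = 1 / (2*pi*R*C)
C = 14.3721 uF = 1.43721e-05 F
fc = 1 / (2*pi*1000*1.43721e-05)
   = 11.0739 Hz

Step 2 — magnitude at f = 104.08 Hz:
|H(f)| = 1 / sqrt(1 + (f/fc)^2)
f/fc = 104.08 / 11.0739 = 9.398676
|H| = 1 / sqrt(1 + 88.335111) = 0.1058008
|H|_dB = 20*log10(0.1058008) = -19.51 dB

fc = 11.0739 Hz; |H(104.08 Hz)| = -19.51 dB


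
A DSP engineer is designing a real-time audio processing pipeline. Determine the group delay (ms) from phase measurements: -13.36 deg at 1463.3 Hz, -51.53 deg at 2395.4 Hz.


Group delay from phase difference:
tau = -d(phi)/d(omega)
d(phi) = -38.17 deg = -0.666192 rad
d(omega) = 2*pi*(2395.4 - 1463.3) = 5856.557 rad/s
tau = -(-0.666192) / 5856.557
    = 0.1138 ms

0.1138 ms


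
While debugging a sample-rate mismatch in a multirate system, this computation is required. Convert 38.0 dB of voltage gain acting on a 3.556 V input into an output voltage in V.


Output voltage from dB gain:
V_out = V_in * 10^(gain_dB / 20)
      = 3.556 * 10^(38.0 / 20)
      = 3.556 * 79.432823
      = 282.4631 V

282.4631 V


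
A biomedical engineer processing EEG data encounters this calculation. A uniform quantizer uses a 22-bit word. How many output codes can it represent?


Number of quantization levels = 2^N
= 2^22
= 4194304

4194304


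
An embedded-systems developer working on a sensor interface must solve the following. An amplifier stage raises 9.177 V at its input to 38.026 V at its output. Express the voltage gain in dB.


Voltage gain in dB:
G = 20 * log10(Vout / Vin)
  = 20 * log10(38.026 / 9.177)
  = 20 * log10(4.14362)
  = 20 * 0.61738
  = 12.35 dB

12.35 dB


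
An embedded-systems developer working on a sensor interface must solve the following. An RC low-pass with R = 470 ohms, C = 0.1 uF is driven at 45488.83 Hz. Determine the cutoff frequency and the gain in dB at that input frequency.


Step 1 — cutoff frequency:
fc = 1 / (2*pi*R*C)
C = 0.1 uF = 1e-07 F
fc = 1 / (2*pi*470*1e-07)
   = 3386.275 Hz

Step 2 — magnitude at f = 45488.83 Hz:
|H(f)| = 1 / sqrt(1 + (f/fc)^2)
f/fc = 45488.83 / 3386.275 = 13.433295
|H| = 1 / sqrt(1 + 180.453415) = 0.0742365
|H|_dB = 20*log10(0.0742365) = -22.59 dB

fc = 3386.275 Hz; |H(45488.83 Hz)| = -22.59 dB


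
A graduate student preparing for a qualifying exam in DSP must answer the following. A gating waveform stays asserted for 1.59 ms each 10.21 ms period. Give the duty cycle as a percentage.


Duty cycle as a percentage:
DC = (t_on / T) * 100
   = (1.59 / 10.21) * 100
   = 0.15573 * 100
   = 15.57 %

15.57 %


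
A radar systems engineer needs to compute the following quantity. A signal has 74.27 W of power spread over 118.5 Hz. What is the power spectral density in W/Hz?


Power spectral density:
PSD = P / BW
    = 74.27 / 118.5
    = 0.62675105 W/Hz

0.62675105 W/Hz


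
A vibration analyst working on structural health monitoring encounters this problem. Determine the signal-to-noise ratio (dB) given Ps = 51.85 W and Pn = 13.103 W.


SNR in decibels:
SNR = 10 * log10(Ps / Pn)
    = 10 * log10(51.85 / 13.103)
    = 10 * log10(3.9571)
    = 10 * 0.5974
    = 5.97 dB

5.97 dB


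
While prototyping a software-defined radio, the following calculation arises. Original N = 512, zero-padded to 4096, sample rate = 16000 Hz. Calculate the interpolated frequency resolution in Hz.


Frequency resolution after zero-padding:
N_padded = 512 * 8 = 4096
df = fs / N_padded
   = 16000 / 4096
   = 3.9062 Hz

3.9062 Hz


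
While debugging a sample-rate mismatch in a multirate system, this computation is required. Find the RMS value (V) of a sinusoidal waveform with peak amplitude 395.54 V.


RMS voltage for a sinusoidal waveform:
V_rms = V_peak / sqrt(2)
      = 395.54 / 1.414214
      = 279.689 V

279.689 V


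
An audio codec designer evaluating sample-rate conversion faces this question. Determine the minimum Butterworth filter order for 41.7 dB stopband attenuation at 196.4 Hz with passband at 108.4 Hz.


Butterworth filter order formula:
n = log10(10^(A/10) - 1) / (2 * log10(f_stop/f_pass))
10^(41.7/10) - 1 = 14790.0839
f_stop/f_pass = 196.4 / 108.4 = 1.8118
n = 8.0778 -> ceil = 9

9


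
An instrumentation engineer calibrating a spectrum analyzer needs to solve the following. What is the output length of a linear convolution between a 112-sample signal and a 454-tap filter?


Linear convolution output length:
L = N + M - 1
  = 112 + 454 - 1
  = 565 samples

565


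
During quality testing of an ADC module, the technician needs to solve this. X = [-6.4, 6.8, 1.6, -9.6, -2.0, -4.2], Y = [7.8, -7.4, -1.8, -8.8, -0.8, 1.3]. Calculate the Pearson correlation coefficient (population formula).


Pearson correlation coefficient (population):
r = cov(X,Y) / (std(X) * std(Y))
Mean X = -2.3, Mean Y = -1.6167
Cov(X,Y) = -7.468333
Std(X) = 5.351324, Std(Y) = 5.521599
r = -0.2528

-0.2528


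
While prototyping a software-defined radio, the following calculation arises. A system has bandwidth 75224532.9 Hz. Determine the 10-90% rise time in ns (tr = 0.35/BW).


Rise time from bandwidth relationship:
tr = 0.35 / BW
   = 0.35 / 75224532.9
   = 4.652737432e-09 s
   = 4.6527 ns

4.6527 ns


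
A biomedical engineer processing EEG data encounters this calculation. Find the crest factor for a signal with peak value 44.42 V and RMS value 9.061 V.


Crest factor is the ratio of peak to RMS:
CF = V_peak / V_rms
   = 44.42 / 9.061
   = 4.9023

4.9023


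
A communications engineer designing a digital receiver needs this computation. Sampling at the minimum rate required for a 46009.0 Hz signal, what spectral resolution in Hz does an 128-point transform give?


Step 1 — Nyquist sampling rate:
fs = 2 * fmax = 2 * 46009.0 = 92018.0 Hz

Step 2 — DFT bin spacing:
df = fs / N = 92018.0 / 128 = 718.8906 Hz

718.8906 Hz


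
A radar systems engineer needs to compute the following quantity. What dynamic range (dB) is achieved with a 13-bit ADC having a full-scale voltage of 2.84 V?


Dynamic range from full-scale to LSB:
V_min = V_max / 2^bits = 2.84 / 2^13
DR = 20 * log10(V_max / V_min)
   = 20 * log10(2^13)
   = 20 * 13 * log10(2)
   = 78.27 dB

78.27 dB


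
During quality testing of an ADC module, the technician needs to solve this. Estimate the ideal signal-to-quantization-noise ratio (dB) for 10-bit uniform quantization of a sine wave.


Theoretical SNR for a full-scale sinusoid:
SNR = 6.02 * N + 1.76
    = 6.02 * 10 + 1.76
    = 60.2 + 1.76
    = 61.96 dB

61.96 dB


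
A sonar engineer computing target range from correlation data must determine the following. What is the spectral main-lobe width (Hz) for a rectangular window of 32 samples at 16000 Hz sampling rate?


Main lobe width for a rectangular window:
Width = 2 * fs / N
      = 2 * 16000 / 32
      = 32000 / 32
      = 1000.0 Hz

1000.0 Hz


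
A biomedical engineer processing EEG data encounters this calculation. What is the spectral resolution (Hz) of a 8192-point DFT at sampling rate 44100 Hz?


DFT frequency resolution:
df = fs / N
   = 44100 / 8192
   = 5.3833 Hz

5.3833 Hz
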